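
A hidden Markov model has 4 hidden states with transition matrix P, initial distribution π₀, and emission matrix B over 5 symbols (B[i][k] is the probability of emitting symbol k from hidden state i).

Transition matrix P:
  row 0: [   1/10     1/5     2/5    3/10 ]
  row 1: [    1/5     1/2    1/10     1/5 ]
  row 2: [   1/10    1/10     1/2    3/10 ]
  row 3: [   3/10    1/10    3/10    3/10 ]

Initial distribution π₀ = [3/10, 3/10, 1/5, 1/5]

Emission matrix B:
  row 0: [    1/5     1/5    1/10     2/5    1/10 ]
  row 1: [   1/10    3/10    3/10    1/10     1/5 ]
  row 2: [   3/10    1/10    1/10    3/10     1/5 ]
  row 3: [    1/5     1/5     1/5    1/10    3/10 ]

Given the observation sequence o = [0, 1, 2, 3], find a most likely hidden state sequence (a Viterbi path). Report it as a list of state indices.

path = [1, 1, 1, 0]

t=0: δ = [6.000e-02, 3.000e-02, 6.000e-02, 4.000e-02]  (obs o_0=0)
t=1: δ = [2.400e-03, 4.500e-03, 3.000e-03, 3.600e-03]  ψ = [3, 1, 2, 0]  (obs o_1=1)
t=2: δ = [1.080e-04, 6.750e-04, 1.500e-04, 2.160e-04]  ψ = [3, 1, 2, 3]  (obs o_2=2)
t=3: δ = [5.400e-05, 3.375e-05, 2.250e-05, 1.350e-05]  ψ = [1, 1, 2, 1]  (obs o_3=3)
backtrack: best end state = 0; path = [1, 1, 1, 0]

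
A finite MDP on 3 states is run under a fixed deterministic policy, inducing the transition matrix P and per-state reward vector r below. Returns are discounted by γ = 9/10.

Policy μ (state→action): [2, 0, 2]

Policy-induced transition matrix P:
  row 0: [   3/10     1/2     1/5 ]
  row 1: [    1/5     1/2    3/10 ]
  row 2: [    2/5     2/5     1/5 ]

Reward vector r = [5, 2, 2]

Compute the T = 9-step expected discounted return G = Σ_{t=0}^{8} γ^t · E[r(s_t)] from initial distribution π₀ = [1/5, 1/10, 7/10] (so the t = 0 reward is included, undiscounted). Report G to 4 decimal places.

t=0: π = [0.2000, 0.1000, 0.7000], E[r] = 2.6000, γ^t·E[r] = 2.600000, running G = 2.600000
t=1: π = [0.3600, 0.4300, 0.2100], E[r] = 3.0800, γ^t·E[r] = 2.772000, running G = 5.372000
t=2: π = [0.2780, 0.4790, 0.2430], E[r] = 2.8340, γ^t·E[r] = 2.295540, running G = 7.667540
t=3: π = [0.2764, 0.4757, 0.2479], E[r] = 2.8292, γ^t·E[r] = 2.062487, running G = 9.730027
t=4: π = [0.2772, 0.4752, 0.2476], E[r] = 2.8317, γ^t·E[r] = 1.857852, running G = 11.587879
t=5: π = [0.2772, 0.4752, 0.2475], E[r] = 2.8317, γ^t·E[r] = 1.672095, running G = 13.259974
t=6: π = [0.2772, 0.4752, 0.2475], E[r] = 2.8317, γ^t·E[r] = 1.504873, running G = 14.764847
t=7: π = [0.2772, 0.4752, 0.2475], E[r] = 2.8317, γ^t·E[r] = 1.354385, running G = 16.119232
t=8: π = [0.2772, 0.4752, 0.2475], E[r] = 2.8317, γ^t·E[r] = 1.218947, running G = 17.338179

G = 17.3382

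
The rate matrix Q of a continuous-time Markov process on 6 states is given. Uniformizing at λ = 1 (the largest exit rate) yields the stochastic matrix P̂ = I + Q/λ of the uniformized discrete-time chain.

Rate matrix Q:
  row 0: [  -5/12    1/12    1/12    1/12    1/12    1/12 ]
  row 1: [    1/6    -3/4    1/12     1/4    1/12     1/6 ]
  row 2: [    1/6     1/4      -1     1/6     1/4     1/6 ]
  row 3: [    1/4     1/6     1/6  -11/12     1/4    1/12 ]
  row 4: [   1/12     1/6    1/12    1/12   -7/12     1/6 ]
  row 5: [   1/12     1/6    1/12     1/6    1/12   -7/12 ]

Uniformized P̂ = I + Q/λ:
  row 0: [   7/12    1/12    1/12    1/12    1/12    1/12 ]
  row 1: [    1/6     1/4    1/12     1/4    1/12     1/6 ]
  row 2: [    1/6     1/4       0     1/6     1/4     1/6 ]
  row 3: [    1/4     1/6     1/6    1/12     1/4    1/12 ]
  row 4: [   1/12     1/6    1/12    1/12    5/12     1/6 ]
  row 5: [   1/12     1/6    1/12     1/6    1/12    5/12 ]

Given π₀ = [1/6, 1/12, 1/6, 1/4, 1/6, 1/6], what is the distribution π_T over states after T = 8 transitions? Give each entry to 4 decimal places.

t=0: π = [0.1667, 0.0833, 0.1667, 0.2500, 0.1667, 0.1667]
t=1: π = [0.2292, 0.1736, 0.0903, 0.1250, 0.2083, 0.1736]
t=2: π = [0.2407, 0.1696, 0.0862, 0.1343, 0.1887, 0.1806]
t=3: π = [0.2474, 0.1679, 0.0873, 0.1338, 0.1830, 0.1806]
t=4: π = [0.2506, 0.1673, 0.0872, 0.1336, 0.1812, 0.1800]
t=5: π = [0.2521, 0.1670, 0.0872, 0.1335, 0.1805, 0.1797]
t=6: π = [0.2528, 0.1668, 0.0872, 0.1334, 0.1803, 0.1794]
t=7: π = [0.2531, 0.1668, 0.0872, 0.1334, 0.1802, 0.1793]
t=8: π = [0.2533, 0.1667, 0.0872, 0.1333, 0.1802, 0.1793]

π = [0.2533, 0.1667, 0.0872, 0.1333, 0.1802, 0.1793]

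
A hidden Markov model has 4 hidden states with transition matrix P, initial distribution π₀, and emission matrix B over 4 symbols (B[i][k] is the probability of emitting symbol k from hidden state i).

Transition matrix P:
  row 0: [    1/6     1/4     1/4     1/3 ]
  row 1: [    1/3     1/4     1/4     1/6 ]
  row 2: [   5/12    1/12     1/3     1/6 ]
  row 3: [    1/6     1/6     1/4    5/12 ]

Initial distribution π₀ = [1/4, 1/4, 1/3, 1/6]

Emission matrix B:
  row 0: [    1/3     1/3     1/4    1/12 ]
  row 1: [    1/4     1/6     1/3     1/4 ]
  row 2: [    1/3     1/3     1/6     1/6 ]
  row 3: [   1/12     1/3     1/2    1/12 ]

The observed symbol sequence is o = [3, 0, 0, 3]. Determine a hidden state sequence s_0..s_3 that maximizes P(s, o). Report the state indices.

path = [2, 2, 0, 1]

t=0: δ = [2.083e-02, 6.250e-02, 5.556e-02, 1.389e-02]  (obs o_0=3)
t=1: δ = [7.716e-03, 3.906e-03, 6.173e-03, 8.681e-04]  ψ = [2, 1, 2, 1]  (obs o_1=0)
t=2: δ = [8.573e-04, 4.823e-04, 6.859e-04, 2.143e-04]  ψ = [2, 0, 2, 0]  (obs o_2=0)
t=3: δ = [2.381e-05, 5.358e-05, 3.810e-05, 2.381e-05]  ψ = [2, 0, 2, 0]  (obs o_3=3)
backtrack: best end state = 1; path = [2, 2, 0, 1]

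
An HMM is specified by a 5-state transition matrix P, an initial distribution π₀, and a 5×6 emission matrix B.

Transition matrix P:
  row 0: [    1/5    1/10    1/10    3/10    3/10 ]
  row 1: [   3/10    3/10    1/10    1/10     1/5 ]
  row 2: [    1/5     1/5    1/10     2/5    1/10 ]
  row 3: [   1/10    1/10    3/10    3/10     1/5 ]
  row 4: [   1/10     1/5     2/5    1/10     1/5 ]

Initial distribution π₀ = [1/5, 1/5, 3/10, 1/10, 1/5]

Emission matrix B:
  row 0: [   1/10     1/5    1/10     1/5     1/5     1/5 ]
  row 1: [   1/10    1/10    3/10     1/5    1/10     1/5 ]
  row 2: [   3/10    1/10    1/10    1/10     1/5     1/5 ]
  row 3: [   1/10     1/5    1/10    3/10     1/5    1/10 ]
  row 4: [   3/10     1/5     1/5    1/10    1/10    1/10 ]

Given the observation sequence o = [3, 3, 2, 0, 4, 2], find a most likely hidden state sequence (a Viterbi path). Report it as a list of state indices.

t=0: δ = [4.000e-02, 4.000e-02, 3.000e-02, 3.000e-02, 2.000e-02]  (obs o_0=3)
t=1: δ = [2.400e-03, 2.400e-03, 9.000e-04, 3.600e-03, 1.200e-03]  ψ = [1, 1, 3, 0, 0]  (obs o_1=3)
t=2: δ = [7.200e-05, 2.160e-04, 1.080e-04, 1.080e-04, 1.440e-04]  ψ = [1, 1, 3, 3, 0]  (obs o_2=2)
t=3: δ = [6.480e-06, 6.480e-06, 1.728e-05, 4.320e-06, 1.296e-05]  ψ = [1, 1, 4, 2, 1]  (obs o_3=0)
t=4: δ = [6.912e-07, 3.456e-07, 1.037e-06, 1.382e-06, 2.592e-07]  ψ = [2, 2, 4, 2, 4]  (obs o_4=4)
t=5: δ = [2.074e-08, 6.221e-08, 4.147e-08, 4.147e-08, 5.530e-08]  ψ = [2, 2, 3, 2, 3]  (obs o_5=2)
backtrack: best end state = 1; path = [1, 1, 1, 4, 2, 1]

path = [1, 1, 1, 4, 2, 1]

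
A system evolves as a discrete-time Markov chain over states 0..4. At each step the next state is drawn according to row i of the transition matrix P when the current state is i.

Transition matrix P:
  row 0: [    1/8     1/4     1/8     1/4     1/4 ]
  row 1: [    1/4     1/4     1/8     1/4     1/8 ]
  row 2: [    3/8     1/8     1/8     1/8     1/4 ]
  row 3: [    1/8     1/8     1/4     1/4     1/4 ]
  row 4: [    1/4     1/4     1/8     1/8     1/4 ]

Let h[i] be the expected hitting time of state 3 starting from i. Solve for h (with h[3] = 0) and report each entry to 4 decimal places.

h = [4.8359, 4.7603, 5.4498, 0.0000, 5.4404]

First-step conditioning: h[3] = 0; for i ≠ 3, h[i] = 1 + Σ_k P[i][k]·h[k].
  h[0] = 1 + 1/8·h[0] + 1/4·h[1] + 1/8·h[2] + 1/4·h[4]
  h[1] = 1 + 1/4·h[0] + 1/4·h[1] + 1/8·h[2] + 1/8·h[4]
  h[2] = 1 + 3/8·h[0] + 1/8·h[1] + 1/8·h[2] + 1/4·h[4]
  h[4] = 1 + 1/4·h[0] + 1/4·h[1] + 1/8·h[2] + 1/4·h[4]
Solving the 4×4 linear system over states ≠ 3 gives exactly h = [4096/847, 576/121, 4616/847, 0, 4608/847] (h[3] = 0 is the target).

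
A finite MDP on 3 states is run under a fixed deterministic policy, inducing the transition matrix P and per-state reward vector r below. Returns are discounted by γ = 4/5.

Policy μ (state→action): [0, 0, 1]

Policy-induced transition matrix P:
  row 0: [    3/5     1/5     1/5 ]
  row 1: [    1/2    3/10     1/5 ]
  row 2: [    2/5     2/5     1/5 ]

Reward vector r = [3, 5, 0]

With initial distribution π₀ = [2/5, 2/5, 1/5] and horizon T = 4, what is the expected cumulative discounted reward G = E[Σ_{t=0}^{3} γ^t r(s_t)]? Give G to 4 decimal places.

G = 8.9490

t=0: π = [0.4000, 0.4000, 0.2000], E[r] = 3.2000, γ^t·E[r] = 3.200000, running G = 3.200000
t=1: π = [0.5200, 0.2800, 0.2000], E[r] = 2.9600, γ^t·E[r] = 2.368000, running G = 5.568000
t=2: π = [0.5320, 0.2680, 0.2000], E[r] = 2.9360, γ^t·E[r] = 1.879040, running G = 7.447040
t=3: π = [0.5332, 0.2668, 0.2000], E[r] = 2.9336, γ^t·E[r] = 1.502003, running G = 8.949043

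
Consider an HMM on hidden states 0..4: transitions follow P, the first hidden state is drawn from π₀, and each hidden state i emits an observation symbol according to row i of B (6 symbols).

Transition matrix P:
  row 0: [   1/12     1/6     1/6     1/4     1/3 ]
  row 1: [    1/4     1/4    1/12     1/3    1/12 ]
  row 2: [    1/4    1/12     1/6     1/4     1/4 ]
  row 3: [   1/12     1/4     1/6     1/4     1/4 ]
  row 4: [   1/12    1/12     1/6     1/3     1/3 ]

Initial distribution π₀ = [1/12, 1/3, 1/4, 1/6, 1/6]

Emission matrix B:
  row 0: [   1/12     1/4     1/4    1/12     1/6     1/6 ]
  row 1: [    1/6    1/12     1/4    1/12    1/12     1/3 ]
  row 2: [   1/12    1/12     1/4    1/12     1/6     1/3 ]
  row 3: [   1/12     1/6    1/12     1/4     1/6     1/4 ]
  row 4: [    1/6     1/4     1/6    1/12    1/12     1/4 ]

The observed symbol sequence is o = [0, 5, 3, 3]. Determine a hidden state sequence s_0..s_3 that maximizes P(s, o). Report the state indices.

t=0: δ = [6.944e-03, 5.556e-02, 2.083e-02, 1.389e-02, 2.778e-02]  (obs o_0=0)
t=1: δ = [2.315e-03, 4.630e-03, 1.543e-03, 4.630e-03, 2.315e-03]  ψ = [1, 1, 1, 1, 4]  (obs o_1=5)
t=2: δ = [9.645e-05, 9.645e-05, 6.430e-05, 3.858e-04, 9.645e-05]  ψ = [1, 1, 3, 1, 3]  (obs o_2=3)
t=3: δ = [2.679e-06, 8.038e-06, 5.358e-06, 2.411e-05, 8.038e-06]  ψ = [3, 3, 3, 3, 3]  (obs o_3=3)
backtrack: best end state = 3; path = [1, 1, 3, 3]

path = [1, 1, 3, 3]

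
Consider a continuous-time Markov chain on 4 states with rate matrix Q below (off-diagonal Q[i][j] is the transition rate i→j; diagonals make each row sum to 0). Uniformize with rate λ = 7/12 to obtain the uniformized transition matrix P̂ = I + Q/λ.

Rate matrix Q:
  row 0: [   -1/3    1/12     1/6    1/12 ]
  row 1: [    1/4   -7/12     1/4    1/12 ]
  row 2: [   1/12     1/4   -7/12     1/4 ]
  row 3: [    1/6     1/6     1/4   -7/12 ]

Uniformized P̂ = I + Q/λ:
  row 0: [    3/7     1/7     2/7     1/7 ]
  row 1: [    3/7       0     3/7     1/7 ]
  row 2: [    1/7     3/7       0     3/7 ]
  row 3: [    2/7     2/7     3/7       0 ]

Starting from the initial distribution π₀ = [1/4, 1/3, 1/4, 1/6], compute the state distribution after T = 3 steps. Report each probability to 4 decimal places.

t=0: π = [0.2500, 0.3333, 0.2500, 0.1667]
t=1: π = [0.3333, 0.1905, 0.2857, 0.1905]
t=2: π = [0.3197, 0.2245, 0.2585, 0.1973]
t=3: π = [0.3265, 0.2128, 0.2721, 0.1885]

π = [0.3265, 0.2128, 0.2721, 0.1885]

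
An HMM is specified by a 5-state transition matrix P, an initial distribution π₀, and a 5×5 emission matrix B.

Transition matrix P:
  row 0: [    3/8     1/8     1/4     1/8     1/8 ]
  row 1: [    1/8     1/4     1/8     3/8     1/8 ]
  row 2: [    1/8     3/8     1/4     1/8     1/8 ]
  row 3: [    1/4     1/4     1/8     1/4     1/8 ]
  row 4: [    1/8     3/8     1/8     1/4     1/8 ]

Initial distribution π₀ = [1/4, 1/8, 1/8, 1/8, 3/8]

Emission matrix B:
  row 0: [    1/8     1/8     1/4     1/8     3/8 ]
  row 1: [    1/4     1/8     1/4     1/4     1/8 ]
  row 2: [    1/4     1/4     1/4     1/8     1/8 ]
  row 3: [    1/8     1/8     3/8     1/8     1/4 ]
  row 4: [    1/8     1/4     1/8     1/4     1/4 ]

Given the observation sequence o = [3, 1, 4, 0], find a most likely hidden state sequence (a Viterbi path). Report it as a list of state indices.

path = [4, 1, 3, 1]

t=0: δ = [3.125e-02, 3.125e-02, 1.562e-02, 1.562e-02, 9.375e-02]  (obs o_0=3)
t=1: δ = [1.465e-03, 4.395e-03, 2.930e-03, 2.930e-03, 2.930e-03]  ψ = [0, 4, 4, 4, 4]  (obs o_1=1)
t=2: δ = [2.747e-04, 1.373e-04, 9.155e-05, 4.120e-04, 1.373e-04]  ψ = [3, 1, 2, 1, 1]  (obs o_2=4)
t=3: δ = [1.287e-05, 2.575e-05, 1.717e-05, 1.287e-05, 6.437e-06]  ψ = [0, 3, 0, 3, 3]  (obs o_3=0)
backtrack: best end state = 1; path = [4, 1, 3, 1]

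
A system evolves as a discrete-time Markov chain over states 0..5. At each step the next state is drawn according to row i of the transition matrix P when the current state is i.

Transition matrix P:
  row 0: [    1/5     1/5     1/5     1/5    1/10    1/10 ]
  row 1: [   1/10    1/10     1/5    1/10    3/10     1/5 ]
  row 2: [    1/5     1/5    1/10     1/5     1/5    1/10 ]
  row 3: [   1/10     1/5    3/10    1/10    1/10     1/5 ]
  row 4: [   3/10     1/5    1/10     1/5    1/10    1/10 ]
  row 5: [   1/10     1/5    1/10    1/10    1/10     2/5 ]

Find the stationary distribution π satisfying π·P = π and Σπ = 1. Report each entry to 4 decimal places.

π = [0.1633, 0.1818, 0.1641, 0.1480, 0.1528, 0.1900]

Balance equations π_j = Σ_i π_i·P[i][j]:
  π_0 = 1/5·π_0 + 1/10·π_1 + 1/5·π_2 + 1/10·π_3 + 3/10·π_4 + 1/10·π_5
  π_1 = 1/5·π_0 + 1/10·π_1 + 1/5·π_2 + 1/5·π_3 + 1/5·π_4 + 1/5·π_5
  π_2 = 1/5·π_0 + 1/5·π_1 + 1/10·π_2 + 3/10·π_3 + 1/10·π_4 + 1/10·π_5
  π_3 = 1/5·π_0 + 1/10·π_1 + 1/5·π_2 + 1/10·π_3 + 1/5·π_4 + 1/10·π_5
  π_4 = 1/10·π_0 + 3/10·π_1 + 1/5·π_2 + 1/10·π_3 + 1/10·π_4 + 1/10·π_5
  normalize: π_0 + π_1 + π_2 + π_3 + π_4 + π_5 = 1
Solving the linear system gives exactly π = [864/5291, 2/11, 2605/15873, 127/858, 2425/15873, 163/858].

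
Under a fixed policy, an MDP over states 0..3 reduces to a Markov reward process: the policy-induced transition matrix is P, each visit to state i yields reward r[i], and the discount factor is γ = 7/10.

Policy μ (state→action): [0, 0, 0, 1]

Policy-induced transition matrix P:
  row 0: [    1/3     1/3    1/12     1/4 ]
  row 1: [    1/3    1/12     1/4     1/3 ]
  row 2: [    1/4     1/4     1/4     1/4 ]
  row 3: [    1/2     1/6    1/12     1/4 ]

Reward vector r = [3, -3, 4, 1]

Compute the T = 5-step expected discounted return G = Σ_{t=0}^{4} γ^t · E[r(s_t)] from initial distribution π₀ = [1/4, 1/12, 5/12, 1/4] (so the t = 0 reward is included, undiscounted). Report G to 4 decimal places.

G = 4.6680

t=0: π = [0.2500, 0.0833, 0.4167, 0.2500], E[r] = 2.4167, γ^t·E[r] = 2.416667, running G = 2.416667
t=1: π = [0.3403, 0.2361, 0.1667, 0.2569], E[r] = 1.2361, γ^t·E[r] = 0.865278, running G = 3.281944
t=2: π = [0.3623, 0.2176, 0.1505, 0.2697], E[r] = 1.3056, γ^t·E[r] = 0.639722, running G = 3.921667
t=3: π = [0.3657, 0.2215, 0.1447, 0.2681], E[r] = 1.2797, γ^t·E[r] = 0.438939, running G = 4.360606
t=4: π = [0.3660, 0.2212, 0.1444, 0.2685], E[r] = 1.2801, γ^t·E[r] = 0.307350, running G = 4.667956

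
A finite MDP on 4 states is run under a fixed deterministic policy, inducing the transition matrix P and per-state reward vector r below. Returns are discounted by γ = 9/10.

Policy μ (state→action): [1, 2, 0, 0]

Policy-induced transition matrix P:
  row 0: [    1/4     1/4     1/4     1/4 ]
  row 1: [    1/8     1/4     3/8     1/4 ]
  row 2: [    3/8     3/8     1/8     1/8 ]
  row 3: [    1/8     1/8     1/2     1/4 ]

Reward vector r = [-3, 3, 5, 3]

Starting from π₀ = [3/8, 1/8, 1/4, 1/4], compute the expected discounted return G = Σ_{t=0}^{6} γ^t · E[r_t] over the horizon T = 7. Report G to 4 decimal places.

t=0: π = [0.3750, 0.1250, 0.2500, 0.2500], E[r] = 1.2500, γ^t·E[r] = 1.250000, running G = 1.250000
t=1: π = [0.2344, 0.2500, 0.2969, 0.2188], E[r] = 2.1875, γ^t·E[r] = 1.968750, running G = 3.218750
t=2: π = [0.2285, 0.2598, 0.2988, 0.2129], E[r] = 2.2266, γ^t·E[r] = 1.803516, running G = 5.022266
t=3: π = [0.2283, 0.2607, 0.2983, 0.2126], E[r] = 2.2271, γ^t·E[r] = 1.623520, running G = 6.645786
t=4: π = [0.2281, 0.2607, 0.2985, 0.2127], E[r] = 2.2282, γ^t·E[r] = 1.461929, running G = 8.107715
t=5: π = [0.2281, 0.2607, 0.2985, 0.2127], E[r] = 2.2281, γ^t·E[r] = 1.315691, running G = 9.423405
t=6: π = [0.2281, 0.2607, 0.2985, 0.2127], E[r] = 2.2281, γ^t·E[r] = 1.184118, running G = 10.607523

G = 10.6075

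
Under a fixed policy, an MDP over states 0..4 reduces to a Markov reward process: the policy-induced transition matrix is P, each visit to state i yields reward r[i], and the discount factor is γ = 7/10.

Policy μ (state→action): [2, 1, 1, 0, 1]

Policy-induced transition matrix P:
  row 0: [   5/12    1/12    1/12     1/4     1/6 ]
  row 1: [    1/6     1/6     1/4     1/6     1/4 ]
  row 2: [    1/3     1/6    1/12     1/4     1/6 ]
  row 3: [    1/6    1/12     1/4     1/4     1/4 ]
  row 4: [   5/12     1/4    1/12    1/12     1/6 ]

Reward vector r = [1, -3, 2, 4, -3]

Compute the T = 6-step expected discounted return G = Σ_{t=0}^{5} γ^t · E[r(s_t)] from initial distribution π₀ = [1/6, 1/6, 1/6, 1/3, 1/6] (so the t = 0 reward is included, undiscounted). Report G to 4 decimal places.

t=0: π = [0.1667, 0.1667, 0.1667, 0.3333, 0.1667], E[r] = 0.8333, γ^t·E[r] = 0.833333, running G = 0.833333
t=1: π = [0.2778, 0.1389, 0.1667, 0.2083, 0.2083], E[r] = 0.4028, γ^t·E[r] = 0.281944, running G = 1.115278
t=2: π = [0.3160, 0.1435, 0.1412, 0.2037, 0.1956], E[r] = 0.3958, γ^t·E[r] = 0.193958, running G = 1.309236
t=3: π = [0.3181, 0.1397, 0.1412, 0.2054, 0.1956], E[r] = 0.4165, γ^t·E[r] = 0.142851, running G = 1.452087
t=4: π = [0.3186, 0.1393, 0.1409, 0.2058, 0.1954], E[r] = 0.4191, γ^t·E[r] = 0.100621, running G = 1.552707
t=5: π = [0.3187, 0.1393, 0.1409, 0.2058, 0.1954], E[r] = 0.4196, γ^t·E[r] = 0.070520, running G = 1.623228

G = 1.6232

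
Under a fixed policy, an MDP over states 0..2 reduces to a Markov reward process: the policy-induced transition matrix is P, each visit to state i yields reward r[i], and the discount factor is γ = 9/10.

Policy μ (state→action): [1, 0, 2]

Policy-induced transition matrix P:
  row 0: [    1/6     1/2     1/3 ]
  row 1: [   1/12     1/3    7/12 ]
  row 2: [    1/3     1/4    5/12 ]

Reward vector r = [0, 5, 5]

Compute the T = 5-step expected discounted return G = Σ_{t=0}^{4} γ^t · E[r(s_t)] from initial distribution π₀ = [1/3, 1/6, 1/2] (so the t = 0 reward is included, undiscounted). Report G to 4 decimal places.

t=0: π = [0.3333, 0.1667, 0.5000], E[r] = 3.3333, γ^t·E[r] = 3.333333, running G = 3.333333
t=1: π = [0.2361, 0.3472, 0.4167], E[r] = 3.8194, γ^t·E[r] = 3.437500, running G = 6.770833
t=2: π = [0.2072, 0.3380, 0.4549], E[r] = 3.9641, γ^t·E[r] = 3.210938, running G = 9.981771
t=3: π = [0.2143, 0.3300, 0.4557], E[r] = 3.9284, γ^t·E[r] = 2.863828, running G = 12.845599
t=4: π = [0.2151, 0.3311, 0.4538], E[r] = 3.9244, γ^t·E[r] = 2.574782, running G = 15.420381

G = 15.4204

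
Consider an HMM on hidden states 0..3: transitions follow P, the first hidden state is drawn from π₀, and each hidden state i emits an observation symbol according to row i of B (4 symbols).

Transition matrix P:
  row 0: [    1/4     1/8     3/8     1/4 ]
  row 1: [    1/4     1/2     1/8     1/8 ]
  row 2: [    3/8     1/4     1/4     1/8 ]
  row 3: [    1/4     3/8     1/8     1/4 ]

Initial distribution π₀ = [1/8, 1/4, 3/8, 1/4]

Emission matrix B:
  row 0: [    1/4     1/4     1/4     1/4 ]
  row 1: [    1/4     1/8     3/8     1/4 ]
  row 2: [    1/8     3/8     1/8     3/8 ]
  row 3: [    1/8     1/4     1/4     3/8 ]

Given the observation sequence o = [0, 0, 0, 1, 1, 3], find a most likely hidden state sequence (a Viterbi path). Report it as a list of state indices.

t=0: δ = [3.125e-02, 6.250e-02, 4.688e-02, 3.125e-02]  (obs o_0=0)
t=1: δ = [4.395e-03, 7.812e-03, 1.465e-03, 9.766e-04]  ψ = [2, 1, 0, 0]  (obs o_1=0)
t=2: δ = [4.883e-04, 9.766e-04, 2.060e-04, 1.373e-04]  ψ = [1, 1, 0, 0]  (obs o_2=0)
t=3: δ = [6.104e-05, 6.104e-05, 6.866e-05, 3.052e-05]  ψ = [1, 1, 0, 0]  (obs o_3=1)
t=4: δ = [6.437e-06, 3.815e-06, 8.583e-06, 3.815e-06]  ψ = [2, 1, 0, 0]  (obs o_4=1)
t=5: δ = [8.047e-07, 5.364e-07, 9.052e-07, 6.035e-07]  ψ = [2, 2, 0, 0]  (obs o_5=3)
backtrack: best end state = 2; path = [1, 1, 0, 2, 0, 2]

path = [1, 1, 0, 2, 0, 2]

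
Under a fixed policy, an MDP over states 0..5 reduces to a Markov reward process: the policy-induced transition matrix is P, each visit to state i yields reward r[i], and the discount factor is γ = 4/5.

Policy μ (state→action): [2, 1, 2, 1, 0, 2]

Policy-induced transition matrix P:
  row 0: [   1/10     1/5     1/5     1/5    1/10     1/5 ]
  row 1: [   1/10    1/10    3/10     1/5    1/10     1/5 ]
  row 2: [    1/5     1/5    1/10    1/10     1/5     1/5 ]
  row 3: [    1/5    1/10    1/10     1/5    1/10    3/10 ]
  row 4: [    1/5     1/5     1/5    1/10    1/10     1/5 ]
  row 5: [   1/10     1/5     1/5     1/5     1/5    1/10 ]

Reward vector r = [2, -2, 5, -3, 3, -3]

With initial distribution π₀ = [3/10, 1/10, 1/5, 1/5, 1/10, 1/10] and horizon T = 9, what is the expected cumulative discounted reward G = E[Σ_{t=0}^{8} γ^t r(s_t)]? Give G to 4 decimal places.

t=0: π = [0.3000, 0.1000, 0.2000, 0.2000, 0.1000, 0.1000], E[r] = 0.8000, γ^t·E[r] = 0.800000, running G = 0.800000
t=1: π = [0.1500, 0.1700, 0.1700, 0.1700, 0.1300, 0.2100], E[r] = 0.0600, γ^t·E[r] = 0.048000, running G = 0.848000
t=2: π = [0.1470, 0.1660, 0.1830, 0.1700, 0.1380, 0.1960], E[r] = 0.1930, γ^t·E[r] = 0.123520, running G = 0.971520
t=3: π = [0.1491, 0.1664, 0.1813, 0.1679, 0.1379, 0.1974], E[r] = 0.1897, γ^t·E[r] = 0.097126, running G = 1.068646
t=4: π = [0.1487, 0.1666, 0.1817, 0.1681, 0.1379, 0.1971], E[r] = 0.1911, γ^t·E[r] = 0.078275, running G = 1.146921
t=5: π = [0.1488, 0.1665, 0.1817, 0.1680, 0.1379, 0.1971], E[r] = 0.1910, γ^t·E[r] = 0.062603, running G = 1.209524
t=6: π = [0.1488, 0.1665, 0.1817, 0.1680, 0.1379, 0.1971], E[r] = 0.1911, γ^t·E[r] = 0.050086, running G = 1.259609
t=7: π = [0.1488, 0.1665, 0.1817, 0.1680, 0.1379, 0.1971], E[r] = 0.1911, γ^t·E[r] = 0.040069, running G = 1.299678
t=8: π = [0.1488, 0.1665, 0.1817, 0.1680, 0.1379, 0.1971], E[r] = 0.1911, γ^t·E[r] = 0.032055, running G = 1.331733

G = 1.3317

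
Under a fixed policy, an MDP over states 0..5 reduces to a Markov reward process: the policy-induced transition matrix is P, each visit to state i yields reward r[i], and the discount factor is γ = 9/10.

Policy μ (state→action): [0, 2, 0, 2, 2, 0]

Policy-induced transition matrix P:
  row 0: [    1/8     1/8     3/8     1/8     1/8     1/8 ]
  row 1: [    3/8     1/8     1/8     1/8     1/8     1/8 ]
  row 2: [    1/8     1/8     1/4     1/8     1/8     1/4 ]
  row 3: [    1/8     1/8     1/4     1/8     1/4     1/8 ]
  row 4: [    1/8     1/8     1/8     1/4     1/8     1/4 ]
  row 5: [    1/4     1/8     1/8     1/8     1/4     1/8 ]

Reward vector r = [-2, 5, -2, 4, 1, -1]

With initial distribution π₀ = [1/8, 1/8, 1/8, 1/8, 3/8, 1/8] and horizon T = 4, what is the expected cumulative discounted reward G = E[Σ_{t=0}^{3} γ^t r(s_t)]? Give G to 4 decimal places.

G = 2.0257

t=0: π = [0.1250, 0.1250, 0.1250, 0.1250, 0.3750, 0.1250], E[r] = 0.8750, γ^t·E[r] = 0.875000, running G = 0.875000
t=1: π = [0.1719, 0.1250, 0.1875, 0.1719, 0.1563, 0.1875], E[r] = 0.5625, γ^t·E[r] = 0.506250, running G = 1.381250
t=2: π = [0.1797, 0.1250, 0.2129, 0.1445, 0.1699, 0.1680], E[r] = 0.4199, γ^t·E[r] = 0.340137, running G = 1.721387
t=3: π = [0.1772, 0.1250, 0.2146, 0.1462, 0.1641, 0.1729], E[r] = 0.4175, γ^t·E[r] = 0.304343, running G = 2.025730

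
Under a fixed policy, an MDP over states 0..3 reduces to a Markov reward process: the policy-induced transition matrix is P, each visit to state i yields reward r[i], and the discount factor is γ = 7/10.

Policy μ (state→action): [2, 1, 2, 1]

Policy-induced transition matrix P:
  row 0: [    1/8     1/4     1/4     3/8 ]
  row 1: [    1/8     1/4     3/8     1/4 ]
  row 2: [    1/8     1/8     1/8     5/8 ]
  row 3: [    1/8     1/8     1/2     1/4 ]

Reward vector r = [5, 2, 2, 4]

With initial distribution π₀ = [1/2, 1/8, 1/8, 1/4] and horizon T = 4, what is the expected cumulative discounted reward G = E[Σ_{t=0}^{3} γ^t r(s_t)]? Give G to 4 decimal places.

t=0: π = [0.5000, 0.1250, 0.1250, 0.2500], E[r] = 4.0000, γ^t·E[r] = 4.000000, running G = 4.000000
t=1: π = [0.1250, 0.2031, 0.3125, 0.3594], E[r] = 3.0938, γ^t·E[r] = 2.165625, running G = 6.165625
t=2: π = [0.1250, 0.1660, 0.3262, 0.3828], E[r] = 3.1406, γ^t·E[r] = 1.538906, running G = 7.704531
t=3: π = [0.1250, 0.1614, 0.3257, 0.3879], E[r] = 3.1509, γ^t·E[r] = 1.080751, running G = 8.785283

G = 8.7853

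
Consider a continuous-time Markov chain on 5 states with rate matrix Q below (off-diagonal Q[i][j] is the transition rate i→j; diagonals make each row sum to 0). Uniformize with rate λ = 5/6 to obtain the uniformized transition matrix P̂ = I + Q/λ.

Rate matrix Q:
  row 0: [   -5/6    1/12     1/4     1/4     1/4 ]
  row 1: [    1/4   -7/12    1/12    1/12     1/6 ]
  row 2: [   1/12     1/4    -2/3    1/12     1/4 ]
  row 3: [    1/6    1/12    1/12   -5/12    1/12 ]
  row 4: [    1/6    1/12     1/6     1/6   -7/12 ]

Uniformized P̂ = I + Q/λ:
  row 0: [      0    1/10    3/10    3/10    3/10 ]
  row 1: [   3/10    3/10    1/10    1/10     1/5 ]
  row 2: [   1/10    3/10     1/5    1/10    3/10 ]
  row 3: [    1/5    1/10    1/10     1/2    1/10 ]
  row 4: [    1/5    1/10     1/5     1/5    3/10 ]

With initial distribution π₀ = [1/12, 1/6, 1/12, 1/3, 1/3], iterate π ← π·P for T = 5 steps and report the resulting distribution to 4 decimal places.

π = [0.1662, 0.1683, 0.1736, 0.2611, 0.2308]

t=0: π = [0.0833, 0.1667, 0.0833, 0.3333, 0.3333]
t=1: π = [0.1917, 0.1500, 0.1583, 0.2833, 0.2167]
t=2: π = [0.1608, 0.1617, 0.1758, 0.2733, 0.2283]
t=3: π = [0.1664, 0.1675, 0.1726, 0.2643, 0.2292]
t=4: π = [0.1662, 0.1680, 0.1735, 0.2619, 0.2304]
t=5: π = [0.1662, 0.1683, 0.1736, 0.2611, 0.2308]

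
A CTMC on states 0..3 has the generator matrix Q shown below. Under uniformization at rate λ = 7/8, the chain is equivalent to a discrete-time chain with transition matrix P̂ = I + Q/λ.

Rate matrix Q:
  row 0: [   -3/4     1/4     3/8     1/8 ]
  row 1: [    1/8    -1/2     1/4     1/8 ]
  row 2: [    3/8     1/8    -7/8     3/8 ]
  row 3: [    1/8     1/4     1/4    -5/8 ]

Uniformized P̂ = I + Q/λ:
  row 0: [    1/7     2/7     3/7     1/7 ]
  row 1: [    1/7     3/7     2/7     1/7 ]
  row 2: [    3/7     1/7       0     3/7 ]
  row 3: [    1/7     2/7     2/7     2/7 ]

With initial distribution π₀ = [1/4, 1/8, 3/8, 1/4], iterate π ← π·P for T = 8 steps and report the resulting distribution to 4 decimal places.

t=0: π = [0.2500, 0.1250, 0.3750, 0.2500]
t=1: π = [0.2500, 0.2500, 0.2143, 0.2857]
t=2: π = [0.2041, 0.2908, 0.2602, 0.2449]
t=3: π = [0.2172, 0.2901, 0.2405, 0.2522]
t=4: π = [0.2116, 0.2928, 0.2480, 0.2476]
t=5: π = [0.2137, 0.2921, 0.2451, 0.2491]
t=6: π = [0.2129, 0.2924, 0.2462, 0.2485]
t=7: π = [0.2132, 0.2923, 0.2458, 0.2487]
t=8: π = [0.2131, 0.2924, 0.2460, 0.2486]

π = [0.2131, 0.2924, 0.2460, 0.2486]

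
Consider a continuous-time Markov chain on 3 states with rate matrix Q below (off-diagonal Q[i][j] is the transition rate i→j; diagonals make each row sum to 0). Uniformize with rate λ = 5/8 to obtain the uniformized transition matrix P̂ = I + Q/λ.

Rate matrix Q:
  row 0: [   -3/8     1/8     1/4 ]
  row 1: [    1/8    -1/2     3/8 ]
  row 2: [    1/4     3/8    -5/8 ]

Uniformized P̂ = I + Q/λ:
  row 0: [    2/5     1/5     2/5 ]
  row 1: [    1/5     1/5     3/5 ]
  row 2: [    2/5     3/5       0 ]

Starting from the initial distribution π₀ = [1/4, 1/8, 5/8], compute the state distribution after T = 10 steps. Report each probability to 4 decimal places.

π = [0.3331, 0.3328, 0.3340]

t=0: π = [0.2500, 0.1250, 0.6250]
t=1: π = [0.3750, 0.4500, 0.1750]
t=2: π = [0.3100, 0.2700, 0.4200]
t=3: π = [0.3460, 0.3680, 0.2860]
t=4: π = [0.3264, 0.3144, 0.3592]
t=5: π = [0.3371, 0.3437, 0.3192]
t=6: π = [0.3313, 0.3277, 0.3411]
t=7: π = [0.3345, 0.3364, 0.3291]
t=8: π = [0.3327, 0.3316, 0.3356]
t=9: π = [0.3337, 0.3343, 0.3321]
t=10: π = [0.3331, 0.3328, 0.3340]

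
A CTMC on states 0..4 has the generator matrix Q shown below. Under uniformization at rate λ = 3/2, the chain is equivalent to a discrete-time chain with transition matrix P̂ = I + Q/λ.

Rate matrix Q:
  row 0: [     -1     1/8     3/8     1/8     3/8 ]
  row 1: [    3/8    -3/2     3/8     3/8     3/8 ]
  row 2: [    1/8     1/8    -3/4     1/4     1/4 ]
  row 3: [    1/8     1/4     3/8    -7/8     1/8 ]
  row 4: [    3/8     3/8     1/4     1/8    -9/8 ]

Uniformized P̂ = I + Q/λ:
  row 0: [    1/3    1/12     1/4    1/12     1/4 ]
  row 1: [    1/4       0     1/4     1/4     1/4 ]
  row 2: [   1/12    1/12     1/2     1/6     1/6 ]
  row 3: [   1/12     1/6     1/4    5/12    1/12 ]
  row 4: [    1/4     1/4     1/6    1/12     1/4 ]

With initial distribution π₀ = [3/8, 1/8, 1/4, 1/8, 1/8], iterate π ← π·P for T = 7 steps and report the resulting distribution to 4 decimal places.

t=0: π = [0.3750, 0.1250, 0.2500, 0.1250, 0.1250]
t=1: π = [0.2188, 0.1042, 0.3021, 0.1667, 0.2083]
t=2: π = [0.1901, 0.1233, 0.3082, 0.1814, 0.1970]
t=3: π = [0.1842, 0.1210, 0.3106, 0.1900, 0.1941]
t=4: π = [0.1819, 0.1214, 0.3115, 0.1927, 0.1924]
t=5: π = [0.1811, 0.1213, 0.3118, 0.1938, 0.1919]
t=6: π = [0.1808, 0.1214, 0.3120, 0.1941, 0.1917]
t=7: π = [0.1807, 0.1214, 0.3120, 0.1943, 0.1916]

π = [0.1807, 0.1214, 0.3120, 0.1943, 0.1916]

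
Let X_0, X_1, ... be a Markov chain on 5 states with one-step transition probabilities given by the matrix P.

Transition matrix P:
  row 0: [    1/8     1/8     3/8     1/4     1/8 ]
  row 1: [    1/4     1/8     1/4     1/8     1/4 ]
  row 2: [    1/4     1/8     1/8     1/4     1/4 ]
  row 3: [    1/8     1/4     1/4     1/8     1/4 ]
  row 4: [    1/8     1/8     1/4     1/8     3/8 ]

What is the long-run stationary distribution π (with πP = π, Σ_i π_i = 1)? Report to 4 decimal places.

π = [0.1736, 0.1471, 0.2415, 0.1769, 0.2609]

Balance equations π_j = Σ_i π_i·P[i][j]:
  π_0 = 1/8·π_0 + 1/4·π_1 + 1/4·π_2 + 1/8·π_3 + 1/8·π_4
  π_1 = 1/8·π_0 + 1/8·π_1 + 1/8·π_2 + 1/4·π_3 + 1/8·π_4
  π_2 = 3/8·π_0 + 1/4·π_1 + 1/8·π_2 + 1/4·π_3 + 1/4·π_4
  π_3 = 1/4·π_0 + 1/8·π_1 + 1/4·π_2 + 1/8·π_3 + 1/8·π_4
  normalize: π_0 + π_1 + π_2 + π_3 + π_4 = 1
Solving the linear system gives exactly π = [787/4534, 667/4534, 1095/4534, 401/2267, 1183/4534].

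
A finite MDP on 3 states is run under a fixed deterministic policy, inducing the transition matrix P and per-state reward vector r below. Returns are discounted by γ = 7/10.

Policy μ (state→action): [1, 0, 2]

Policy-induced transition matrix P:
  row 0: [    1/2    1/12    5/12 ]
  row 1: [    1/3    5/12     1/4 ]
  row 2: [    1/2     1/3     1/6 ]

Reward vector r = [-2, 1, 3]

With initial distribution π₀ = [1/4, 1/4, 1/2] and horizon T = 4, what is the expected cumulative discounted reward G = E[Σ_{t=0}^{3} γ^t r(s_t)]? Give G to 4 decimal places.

G = 1.5392

t=0: π = [0.2500, 0.2500, 0.5000], E[r] = 1.2500, γ^t·E[r] = 1.250000, running G = 1.250000
t=1: π = [0.4583, 0.2917, 0.2500], E[r] = 0.1250, γ^t·E[r] = 0.087500, running G = 1.337500
t=2: π = [0.4514, 0.2431, 0.3056], E[r] = 0.2569, γ^t·E[r] = 0.125903, running G = 1.463403
t=3: π = [0.4595, 0.2407, 0.2998], E[r] = 0.2211, γ^t·E[r] = 0.075825, running G = 1.539228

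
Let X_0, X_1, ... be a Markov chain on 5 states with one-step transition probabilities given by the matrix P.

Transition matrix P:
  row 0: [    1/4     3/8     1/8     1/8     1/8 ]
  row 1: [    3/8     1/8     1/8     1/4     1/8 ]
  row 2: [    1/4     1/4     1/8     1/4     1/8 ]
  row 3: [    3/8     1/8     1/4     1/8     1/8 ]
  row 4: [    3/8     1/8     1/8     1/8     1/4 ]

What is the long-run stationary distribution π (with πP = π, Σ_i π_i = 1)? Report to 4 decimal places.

Balance equations π_j = Σ_i π_i·P[i][j]:
  π_0 = 1/4·π_0 + 3/8·π_1 + 1/4·π_2 + 3/8·π_3 + 3/8·π_4
  π_1 = 3/8·π_0 + 1/8·π_1 + 1/4·π_2 + 1/8·π_3 + 1/8·π_4
  π_2 = 1/8·π_0 + 1/8·π_1 + 1/8·π_2 + 1/4·π_3 + 1/8·π_4
  π_3 = 1/8·π_0 + 1/4·π_1 + 1/4·π_2 + 1/8·π_3 + 1/8·π_4
  normalize: π_0 + π_1 + π_2 + π_3 + π_4 = 1
Solving the linear system gives exactly π = [1436/4529, 144/647, 663/4529, 775/4529, 1/7].

π = [0.3171, 0.2226, 0.1464, 0.1711, 0.1429]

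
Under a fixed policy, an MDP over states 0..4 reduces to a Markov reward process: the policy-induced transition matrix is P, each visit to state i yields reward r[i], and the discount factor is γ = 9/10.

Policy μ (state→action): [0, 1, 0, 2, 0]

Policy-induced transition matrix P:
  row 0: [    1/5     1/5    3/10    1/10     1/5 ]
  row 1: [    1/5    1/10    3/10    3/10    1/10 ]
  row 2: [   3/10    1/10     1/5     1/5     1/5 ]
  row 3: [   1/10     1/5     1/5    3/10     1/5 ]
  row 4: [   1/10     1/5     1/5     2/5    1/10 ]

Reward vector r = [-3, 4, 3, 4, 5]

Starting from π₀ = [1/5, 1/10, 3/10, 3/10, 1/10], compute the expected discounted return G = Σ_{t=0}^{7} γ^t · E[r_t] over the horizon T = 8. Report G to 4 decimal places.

t=0: π = [0.2000, 0.1000, 0.3000, 0.3000, 0.1000], E[r] = 2.4000, γ^t·E[r] = 2.400000, running G = 2.400000
t=1: π = [0.1900, 0.1600, 0.2300, 0.2400, 0.1800], E[r] = 2.6200, γ^t·E[r] = 2.358000, running G = 4.758000
t=2: π = [0.1810, 0.1610, 0.2350, 0.2570, 0.1660], E[r] = 2.6640, γ^t·E[r] = 2.157840, running G = 6.915840
t=3: π = [0.1812, 0.1604, 0.2342, 0.2569, 0.1673], E[r] = 2.6647, γ^t·E[r] = 1.942566, running G = 8.858406
t=4: π = [0.1810, 0.1605, 0.2342, 0.2571, 0.1672], E[r] = 2.6661, γ^t·E[r] = 1.749209, running G = 10.607615
t=5: π = [0.1810, 0.1605, 0.2342, 0.2571, 0.1672], E[r] = 2.6662, γ^t·E[r] = 1.574345, running G = 12.181960
t=6: π = [0.1810, 0.1605, 0.2342, 0.2571, 0.1672], E[r] = 2.6662, γ^t·E[r] = 1.416926, running G = 13.598886
t=7: π = [0.1810, 0.1605, 0.2342, 0.2571, 0.1672], E[r] = 2.6662, γ^t·E[r] = 1.275236, running G = 14.874121

G = 14.8741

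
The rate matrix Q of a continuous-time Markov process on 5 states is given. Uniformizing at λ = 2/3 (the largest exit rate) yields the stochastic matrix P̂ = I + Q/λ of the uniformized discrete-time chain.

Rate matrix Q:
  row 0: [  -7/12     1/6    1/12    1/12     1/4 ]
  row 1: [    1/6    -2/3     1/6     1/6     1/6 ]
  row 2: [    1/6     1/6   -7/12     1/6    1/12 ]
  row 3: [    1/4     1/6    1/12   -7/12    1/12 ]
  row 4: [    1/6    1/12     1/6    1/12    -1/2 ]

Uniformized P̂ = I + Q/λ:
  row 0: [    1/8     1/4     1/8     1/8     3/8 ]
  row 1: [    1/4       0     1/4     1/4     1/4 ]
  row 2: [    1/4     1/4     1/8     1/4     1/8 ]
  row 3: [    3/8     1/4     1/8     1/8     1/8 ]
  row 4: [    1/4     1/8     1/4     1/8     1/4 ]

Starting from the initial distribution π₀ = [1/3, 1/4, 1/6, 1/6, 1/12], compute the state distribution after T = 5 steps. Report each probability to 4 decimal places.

t=0: π = [0.3333, 0.2500, 0.1667, 0.1667, 0.0833]
t=1: π = [0.2292, 0.1771, 0.1667, 0.1771, 0.2500]
t=2: π = [0.2435, 0.1745, 0.1784, 0.1680, 0.2357]
t=3: π = [0.2406, 0.1769, 0.1763, 0.1691, 0.2371]
t=4: π = [0.2411, 0.1761, 0.1768, 0.1691, 0.2369]
t=5: π = [0.2410, 0.1764, 0.1766, 0.1691, 0.2369]

π = [0.2410, 0.1764, 0.1766, 0.1691, 0.2369]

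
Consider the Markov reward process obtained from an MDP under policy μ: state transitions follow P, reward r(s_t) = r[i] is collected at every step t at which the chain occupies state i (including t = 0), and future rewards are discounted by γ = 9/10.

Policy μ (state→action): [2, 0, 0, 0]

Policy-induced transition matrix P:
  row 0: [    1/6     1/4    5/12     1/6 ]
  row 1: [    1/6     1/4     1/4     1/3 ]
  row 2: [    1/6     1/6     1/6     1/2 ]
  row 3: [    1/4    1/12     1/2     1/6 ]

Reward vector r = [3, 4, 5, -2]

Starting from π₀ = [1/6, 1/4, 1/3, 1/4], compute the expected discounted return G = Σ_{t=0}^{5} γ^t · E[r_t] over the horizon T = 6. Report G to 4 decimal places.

G = 11.0962

t=0: π = [0.1667, 0.2500, 0.3333, 0.2500], E[r] = 2.6667, γ^t·E[r] = 2.666667, running G = 2.666667
t=1: π = [0.1875, 0.1806, 0.3125, 0.3194], E[r] = 2.2083, γ^t·E[r] = 1.987500, running G = 4.654167
t=2: π = [0.1933, 0.1707, 0.3351, 0.3009], E[r] = 2.3362, γ^t·E[r] = 1.892344, running G = 6.546510
t=3: π = [0.1917, 0.1719, 0.3295, 0.3068], E[r] = 2.2969, γ^t·E[r] = 1.674457, running G = 8.220967
t=4: π = [0.1922, 0.1714, 0.3312, 0.3052], E[r] = 2.3080, γ^t·E[r] = 1.514275, running G = 9.735243
t=5: π = [0.1921, 0.1715, 0.3307, 0.3056], E[r] = 2.3048, γ^t·E[r] = 1.360979, running G = 11.096222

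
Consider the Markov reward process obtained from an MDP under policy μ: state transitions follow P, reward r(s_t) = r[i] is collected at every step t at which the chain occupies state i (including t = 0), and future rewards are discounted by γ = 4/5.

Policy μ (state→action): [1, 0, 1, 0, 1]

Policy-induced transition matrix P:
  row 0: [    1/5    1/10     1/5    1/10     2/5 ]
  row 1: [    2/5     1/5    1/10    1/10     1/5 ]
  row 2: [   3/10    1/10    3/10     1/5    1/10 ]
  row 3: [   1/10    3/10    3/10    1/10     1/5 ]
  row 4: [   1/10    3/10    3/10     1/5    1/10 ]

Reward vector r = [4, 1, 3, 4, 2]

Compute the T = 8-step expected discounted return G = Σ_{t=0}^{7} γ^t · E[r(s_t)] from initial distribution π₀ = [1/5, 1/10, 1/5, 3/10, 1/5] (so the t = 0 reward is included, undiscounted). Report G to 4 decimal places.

t=0: π = [0.2000, 0.1000, 0.2000, 0.3000, 0.2000], E[r] = 3.1000, γ^t·E[r] = 3.100000, running G = 3.100000
t=1: π = [0.1900, 0.2100, 0.2600, 0.1400, 0.2000], E[r] = 2.7100, γ^t·E[r] = 2.168000, running G = 5.268000
t=2: π = [0.2340, 0.1890, 0.2390, 0.1460, 0.1920], E[r] = 2.8100, γ^t·E[r] = 1.798400, running G = 7.066400
t=3: π = [0.2279, 0.1865, 0.2388, 0.1431, 0.2037], E[r] = 2.7943, γ^t·E[r] = 1.430682, running G = 8.497082
t=4: π = [0.2265, 0.1880, 0.2399, 0.1443, 0.2013], E[r] = 2.7934, γ^t·E[r] = 1.144177, running G = 9.641258
t=5: π = [0.2270, 0.1879, 0.2397, 0.1441, 0.2012], E[r] = 2.7941, γ^t·E[r] = 0.915587, running G = 10.556845
t=6: π = [0.2270, 0.1879, 0.2397, 0.1441, 0.2013], E[r] = 2.7941, γ^t·E[r] = 0.732457, running G = 11.289302
t=7: π = [0.2270, 0.1879, 0.2397, 0.1441, 0.2013], E[r] = 2.7941, γ^t·E[r] = 0.585958, running G = 11.875261

G = 11.8753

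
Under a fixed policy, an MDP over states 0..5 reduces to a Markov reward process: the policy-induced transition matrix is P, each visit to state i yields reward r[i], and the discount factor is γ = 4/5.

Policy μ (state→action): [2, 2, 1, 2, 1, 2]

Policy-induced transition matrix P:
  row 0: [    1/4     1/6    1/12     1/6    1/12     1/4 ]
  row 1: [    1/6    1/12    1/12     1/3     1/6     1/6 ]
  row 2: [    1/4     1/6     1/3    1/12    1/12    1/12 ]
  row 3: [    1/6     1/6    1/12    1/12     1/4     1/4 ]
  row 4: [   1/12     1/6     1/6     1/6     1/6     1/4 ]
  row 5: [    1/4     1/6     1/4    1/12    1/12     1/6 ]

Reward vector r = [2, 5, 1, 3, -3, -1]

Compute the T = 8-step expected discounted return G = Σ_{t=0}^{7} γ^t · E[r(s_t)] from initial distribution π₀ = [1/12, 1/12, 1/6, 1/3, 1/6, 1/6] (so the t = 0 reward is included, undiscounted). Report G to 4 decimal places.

t=0: π = [0.0833, 0.0833, 0.1667, 0.3333, 0.1667, 0.1667], E[r] = 1.0833, γ^t·E[r] = 1.083333, running G = 1.083333
t=1: π = [0.1875, 0.1597, 0.1667, 0.1250, 0.1597, 0.2014], E[r] = 1.0347, γ^t·E[r] = 0.827778, running G = 1.911111
t=2: π = [0.1997, 0.1534, 0.1719, 0.1522, 0.1308, 0.1921], E[r] = 1.2101, γ^t·E[r] = 0.774444, running G = 2.685556
t=3: π = [0.2027, 0.1539, 0.1692, 0.1492, 0.1324, 0.1926], E[r] = 1.2021, γ^t·E[r] = 0.615457, running G = 3.301012
t=4: π = [0.2027, 0.1538, 0.1688, 0.1497, 0.1321, 0.1929], E[r] = 1.2034, γ^t·E[r] = 0.492927, running G = 3.793939
t=5: π = [0.2027, 0.1538, 0.1687, 0.1497, 0.1321, 0.1930], E[r] = 1.2031, γ^t·E[r] = 0.394216, running G = 4.188155
t=6: π = [0.2027, 0.1538, 0.1687, 0.1497, 0.1321, 0.1930], E[r] = 1.2030, γ^t·E[r] = 0.315372, running G = 4.503527
t=7: π = [0.2027, 0.1538, 0.1687, 0.1497, 0.1321, 0.1930], E[r] = 1.2030, γ^t·E[r] = 0.252296, running G = 4.755823

G = 4.7558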